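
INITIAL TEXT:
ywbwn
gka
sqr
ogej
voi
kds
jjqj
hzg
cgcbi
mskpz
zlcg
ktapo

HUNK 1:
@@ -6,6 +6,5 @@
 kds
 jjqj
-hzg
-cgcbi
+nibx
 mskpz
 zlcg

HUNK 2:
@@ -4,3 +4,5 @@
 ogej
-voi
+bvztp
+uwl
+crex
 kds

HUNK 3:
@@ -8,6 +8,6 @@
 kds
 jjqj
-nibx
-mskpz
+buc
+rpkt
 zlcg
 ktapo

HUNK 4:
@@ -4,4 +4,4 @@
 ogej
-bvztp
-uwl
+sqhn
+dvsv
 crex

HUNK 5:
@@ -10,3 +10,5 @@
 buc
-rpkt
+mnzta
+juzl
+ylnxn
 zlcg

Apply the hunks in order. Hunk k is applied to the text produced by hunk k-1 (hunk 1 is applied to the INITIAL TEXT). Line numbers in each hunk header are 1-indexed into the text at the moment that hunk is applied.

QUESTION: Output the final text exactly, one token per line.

Answer: ywbwn
gka
sqr
ogej
sqhn
dvsv
crex
kds
jjqj
buc
mnzta
juzl
ylnxn
zlcg
ktapo

Derivation:
Hunk 1: at line 6 remove [hzg,cgcbi] add [nibx] -> 11 lines: ywbwn gka sqr ogej voi kds jjqj nibx mskpz zlcg ktapo
Hunk 2: at line 4 remove [voi] add [bvztp,uwl,crex] -> 13 lines: ywbwn gka sqr ogej bvztp uwl crex kds jjqj nibx mskpz zlcg ktapo
Hunk 3: at line 8 remove [nibx,mskpz] add [buc,rpkt] -> 13 lines: ywbwn gka sqr ogej bvztp uwl crex kds jjqj buc rpkt zlcg ktapo
Hunk 4: at line 4 remove [bvztp,uwl] add [sqhn,dvsv] -> 13 lines: ywbwn gka sqr ogej sqhn dvsv crex kds jjqj buc rpkt zlcg ktapo
Hunk 5: at line 10 remove [rpkt] add [mnzta,juzl,ylnxn] -> 15 lines: ywbwn gka sqr ogej sqhn dvsv crex kds jjqj buc mnzta juzl ylnxn zlcg ktapo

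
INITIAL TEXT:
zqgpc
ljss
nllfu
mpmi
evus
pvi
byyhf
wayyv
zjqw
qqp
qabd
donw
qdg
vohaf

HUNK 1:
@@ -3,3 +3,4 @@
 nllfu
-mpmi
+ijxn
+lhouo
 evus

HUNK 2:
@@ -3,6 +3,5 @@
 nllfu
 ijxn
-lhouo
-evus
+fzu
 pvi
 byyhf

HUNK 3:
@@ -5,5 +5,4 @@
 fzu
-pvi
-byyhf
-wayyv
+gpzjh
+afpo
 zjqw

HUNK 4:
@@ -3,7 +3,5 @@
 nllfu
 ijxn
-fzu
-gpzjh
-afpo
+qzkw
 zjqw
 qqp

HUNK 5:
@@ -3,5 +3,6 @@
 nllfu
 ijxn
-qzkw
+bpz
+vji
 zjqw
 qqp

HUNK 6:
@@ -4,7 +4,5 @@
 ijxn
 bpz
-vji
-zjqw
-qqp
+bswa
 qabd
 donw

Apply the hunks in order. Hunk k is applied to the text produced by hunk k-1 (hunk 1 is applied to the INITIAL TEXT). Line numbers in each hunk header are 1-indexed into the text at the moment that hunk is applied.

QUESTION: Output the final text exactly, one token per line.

Answer: zqgpc
ljss
nllfu
ijxn
bpz
bswa
qabd
donw
qdg
vohaf

Derivation:
Hunk 1: at line 3 remove [mpmi] add [ijxn,lhouo] -> 15 lines: zqgpc ljss nllfu ijxn lhouo evus pvi byyhf wayyv zjqw qqp qabd donw qdg vohaf
Hunk 2: at line 3 remove [lhouo,evus] add [fzu] -> 14 lines: zqgpc ljss nllfu ijxn fzu pvi byyhf wayyv zjqw qqp qabd donw qdg vohaf
Hunk 3: at line 5 remove [pvi,byyhf,wayyv] add [gpzjh,afpo] -> 13 lines: zqgpc ljss nllfu ijxn fzu gpzjh afpo zjqw qqp qabd donw qdg vohaf
Hunk 4: at line 3 remove [fzu,gpzjh,afpo] add [qzkw] -> 11 lines: zqgpc ljss nllfu ijxn qzkw zjqw qqp qabd donw qdg vohaf
Hunk 5: at line 3 remove [qzkw] add [bpz,vji] -> 12 lines: zqgpc ljss nllfu ijxn bpz vji zjqw qqp qabd donw qdg vohaf
Hunk 6: at line 4 remove [vji,zjqw,qqp] add [bswa] -> 10 lines: zqgpc ljss nllfu ijxn bpz bswa qabd donw qdg vohaf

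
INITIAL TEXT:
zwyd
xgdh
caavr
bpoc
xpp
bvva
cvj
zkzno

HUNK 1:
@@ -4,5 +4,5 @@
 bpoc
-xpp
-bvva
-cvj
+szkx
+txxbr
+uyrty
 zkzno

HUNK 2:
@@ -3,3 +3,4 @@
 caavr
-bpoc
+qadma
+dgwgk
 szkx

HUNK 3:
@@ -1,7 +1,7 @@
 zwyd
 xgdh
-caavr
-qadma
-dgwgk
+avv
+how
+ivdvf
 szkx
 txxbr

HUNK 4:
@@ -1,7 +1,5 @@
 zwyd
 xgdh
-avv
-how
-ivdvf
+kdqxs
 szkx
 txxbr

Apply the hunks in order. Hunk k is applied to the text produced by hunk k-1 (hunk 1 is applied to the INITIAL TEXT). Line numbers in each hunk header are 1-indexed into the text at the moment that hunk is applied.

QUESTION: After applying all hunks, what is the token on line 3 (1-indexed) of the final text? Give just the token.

Answer: kdqxs

Derivation:
Hunk 1: at line 4 remove [xpp,bvva,cvj] add [szkx,txxbr,uyrty] -> 8 lines: zwyd xgdh caavr bpoc szkx txxbr uyrty zkzno
Hunk 2: at line 3 remove [bpoc] add [qadma,dgwgk] -> 9 lines: zwyd xgdh caavr qadma dgwgk szkx txxbr uyrty zkzno
Hunk 3: at line 1 remove [caavr,qadma,dgwgk] add [avv,how,ivdvf] -> 9 lines: zwyd xgdh avv how ivdvf szkx txxbr uyrty zkzno
Hunk 4: at line 1 remove [avv,how,ivdvf] add [kdqxs] -> 7 lines: zwyd xgdh kdqxs szkx txxbr uyrty zkzno
Final line 3: kdqxs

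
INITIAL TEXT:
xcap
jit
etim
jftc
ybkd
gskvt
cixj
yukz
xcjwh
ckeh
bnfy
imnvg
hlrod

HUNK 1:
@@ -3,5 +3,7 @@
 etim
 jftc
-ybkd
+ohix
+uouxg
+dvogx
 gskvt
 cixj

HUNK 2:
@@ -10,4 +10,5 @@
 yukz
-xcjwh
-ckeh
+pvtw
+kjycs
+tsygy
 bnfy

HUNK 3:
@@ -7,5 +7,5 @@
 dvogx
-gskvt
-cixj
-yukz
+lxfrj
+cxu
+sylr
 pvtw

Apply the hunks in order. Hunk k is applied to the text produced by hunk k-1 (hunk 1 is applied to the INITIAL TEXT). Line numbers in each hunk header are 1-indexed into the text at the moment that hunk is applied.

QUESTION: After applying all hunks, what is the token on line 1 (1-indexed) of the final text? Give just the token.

Answer: xcap

Derivation:
Hunk 1: at line 3 remove [ybkd] add [ohix,uouxg,dvogx] -> 15 lines: xcap jit etim jftc ohix uouxg dvogx gskvt cixj yukz xcjwh ckeh bnfy imnvg hlrod
Hunk 2: at line 10 remove [xcjwh,ckeh] add [pvtw,kjycs,tsygy] -> 16 lines: xcap jit etim jftc ohix uouxg dvogx gskvt cixj yukz pvtw kjycs tsygy bnfy imnvg hlrod
Hunk 3: at line 7 remove [gskvt,cixj,yukz] add [lxfrj,cxu,sylr] -> 16 lines: xcap jit etim jftc ohix uouxg dvogx lxfrj cxu sylr pvtw kjycs tsygy bnfy imnvg hlrod
Final line 1: xcap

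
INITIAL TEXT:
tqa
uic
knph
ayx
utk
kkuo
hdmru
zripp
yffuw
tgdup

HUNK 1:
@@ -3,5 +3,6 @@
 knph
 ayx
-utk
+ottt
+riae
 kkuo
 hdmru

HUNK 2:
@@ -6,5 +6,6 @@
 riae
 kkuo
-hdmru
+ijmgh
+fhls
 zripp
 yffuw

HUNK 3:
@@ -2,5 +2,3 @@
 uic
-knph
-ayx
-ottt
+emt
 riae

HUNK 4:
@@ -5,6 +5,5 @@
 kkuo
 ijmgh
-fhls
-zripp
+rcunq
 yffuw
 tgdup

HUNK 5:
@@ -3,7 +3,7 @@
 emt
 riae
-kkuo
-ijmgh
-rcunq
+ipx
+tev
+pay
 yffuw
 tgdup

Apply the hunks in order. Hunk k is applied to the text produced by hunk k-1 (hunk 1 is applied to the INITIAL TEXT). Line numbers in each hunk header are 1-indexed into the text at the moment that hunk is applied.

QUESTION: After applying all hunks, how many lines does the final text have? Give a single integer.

Answer: 9

Derivation:
Hunk 1: at line 3 remove [utk] add [ottt,riae] -> 11 lines: tqa uic knph ayx ottt riae kkuo hdmru zripp yffuw tgdup
Hunk 2: at line 6 remove [hdmru] add [ijmgh,fhls] -> 12 lines: tqa uic knph ayx ottt riae kkuo ijmgh fhls zripp yffuw tgdup
Hunk 3: at line 2 remove [knph,ayx,ottt] add [emt] -> 10 lines: tqa uic emt riae kkuo ijmgh fhls zripp yffuw tgdup
Hunk 4: at line 5 remove [fhls,zripp] add [rcunq] -> 9 lines: tqa uic emt riae kkuo ijmgh rcunq yffuw tgdup
Hunk 5: at line 3 remove [kkuo,ijmgh,rcunq] add [ipx,tev,pay] -> 9 lines: tqa uic emt riae ipx tev pay yffuw tgdup
Final line count: 9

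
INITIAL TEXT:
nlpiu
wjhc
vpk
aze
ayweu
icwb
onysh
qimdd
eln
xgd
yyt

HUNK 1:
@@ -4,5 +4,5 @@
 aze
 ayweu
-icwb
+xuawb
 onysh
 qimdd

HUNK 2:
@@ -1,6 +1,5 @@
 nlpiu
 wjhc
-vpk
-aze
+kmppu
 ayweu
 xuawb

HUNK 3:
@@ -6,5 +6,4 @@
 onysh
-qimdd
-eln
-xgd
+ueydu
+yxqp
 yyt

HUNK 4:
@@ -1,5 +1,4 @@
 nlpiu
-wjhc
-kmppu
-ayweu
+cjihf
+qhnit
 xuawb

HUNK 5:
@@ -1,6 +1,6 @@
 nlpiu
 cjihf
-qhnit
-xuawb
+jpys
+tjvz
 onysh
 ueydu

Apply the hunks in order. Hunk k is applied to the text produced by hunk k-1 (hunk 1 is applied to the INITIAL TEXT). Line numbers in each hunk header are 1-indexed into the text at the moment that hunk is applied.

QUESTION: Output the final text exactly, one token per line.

Hunk 1: at line 4 remove [icwb] add [xuawb] -> 11 lines: nlpiu wjhc vpk aze ayweu xuawb onysh qimdd eln xgd yyt
Hunk 2: at line 1 remove [vpk,aze] add [kmppu] -> 10 lines: nlpiu wjhc kmppu ayweu xuawb onysh qimdd eln xgd yyt
Hunk 3: at line 6 remove [qimdd,eln,xgd] add [ueydu,yxqp] -> 9 lines: nlpiu wjhc kmppu ayweu xuawb onysh ueydu yxqp yyt
Hunk 4: at line 1 remove [wjhc,kmppu,ayweu] add [cjihf,qhnit] -> 8 lines: nlpiu cjihf qhnit xuawb onysh ueydu yxqp yyt
Hunk 5: at line 1 remove [qhnit,xuawb] add [jpys,tjvz] -> 8 lines: nlpiu cjihf jpys tjvz onysh ueydu yxqp yyt

Answer: nlpiu
cjihf
jpys
tjvz
onysh
ueydu
yxqp
yyt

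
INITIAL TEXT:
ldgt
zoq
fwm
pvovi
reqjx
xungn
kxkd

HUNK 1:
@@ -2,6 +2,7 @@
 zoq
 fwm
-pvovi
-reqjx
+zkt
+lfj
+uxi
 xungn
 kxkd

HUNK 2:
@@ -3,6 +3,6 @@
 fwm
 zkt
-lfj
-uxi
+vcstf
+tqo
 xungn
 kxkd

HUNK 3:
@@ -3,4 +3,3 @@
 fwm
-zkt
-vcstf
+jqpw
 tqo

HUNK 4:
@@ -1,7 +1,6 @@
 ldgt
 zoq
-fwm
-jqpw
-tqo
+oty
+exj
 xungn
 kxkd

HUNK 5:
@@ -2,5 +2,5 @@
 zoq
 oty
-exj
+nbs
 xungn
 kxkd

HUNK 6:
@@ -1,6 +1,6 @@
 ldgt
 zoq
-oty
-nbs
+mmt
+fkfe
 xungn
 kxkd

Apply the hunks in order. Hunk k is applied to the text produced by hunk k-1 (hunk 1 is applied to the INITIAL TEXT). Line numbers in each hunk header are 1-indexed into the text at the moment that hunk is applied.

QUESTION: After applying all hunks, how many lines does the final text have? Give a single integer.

Answer: 6

Derivation:
Hunk 1: at line 2 remove [pvovi,reqjx] add [zkt,lfj,uxi] -> 8 lines: ldgt zoq fwm zkt lfj uxi xungn kxkd
Hunk 2: at line 3 remove [lfj,uxi] add [vcstf,tqo] -> 8 lines: ldgt zoq fwm zkt vcstf tqo xungn kxkd
Hunk 3: at line 3 remove [zkt,vcstf] add [jqpw] -> 7 lines: ldgt zoq fwm jqpw tqo xungn kxkd
Hunk 4: at line 1 remove [fwm,jqpw,tqo] add [oty,exj] -> 6 lines: ldgt zoq oty exj xungn kxkd
Hunk 5: at line 2 remove [exj] add [nbs] -> 6 lines: ldgt zoq oty nbs xungn kxkd
Hunk 6: at line 1 remove [oty,nbs] add [mmt,fkfe] -> 6 lines: ldgt zoq mmt fkfe xungn kxkd
Final line count: 6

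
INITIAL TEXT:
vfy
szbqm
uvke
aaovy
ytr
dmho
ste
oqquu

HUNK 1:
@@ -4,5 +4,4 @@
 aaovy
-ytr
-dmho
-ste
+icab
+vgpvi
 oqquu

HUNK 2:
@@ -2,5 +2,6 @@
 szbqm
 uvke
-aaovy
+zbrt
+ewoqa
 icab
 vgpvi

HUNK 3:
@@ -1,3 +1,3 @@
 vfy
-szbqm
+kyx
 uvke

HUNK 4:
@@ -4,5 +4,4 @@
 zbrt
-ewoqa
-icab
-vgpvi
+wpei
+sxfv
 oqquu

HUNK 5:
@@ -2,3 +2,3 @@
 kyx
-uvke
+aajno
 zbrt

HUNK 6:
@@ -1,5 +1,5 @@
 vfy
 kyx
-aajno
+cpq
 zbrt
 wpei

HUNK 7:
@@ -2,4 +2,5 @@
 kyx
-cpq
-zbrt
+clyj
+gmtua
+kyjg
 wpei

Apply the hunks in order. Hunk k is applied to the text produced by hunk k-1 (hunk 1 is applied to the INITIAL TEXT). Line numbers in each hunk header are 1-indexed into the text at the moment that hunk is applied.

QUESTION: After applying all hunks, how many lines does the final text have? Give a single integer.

Answer: 8

Derivation:
Hunk 1: at line 4 remove [ytr,dmho,ste] add [icab,vgpvi] -> 7 lines: vfy szbqm uvke aaovy icab vgpvi oqquu
Hunk 2: at line 2 remove [aaovy] add [zbrt,ewoqa] -> 8 lines: vfy szbqm uvke zbrt ewoqa icab vgpvi oqquu
Hunk 3: at line 1 remove [szbqm] add [kyx] -> 8 lines: vfy kyx uvke zbrt ewoqa icab vgpvi oqquu
Hunk 4: at line 4 remove [ewoqa,icab,vgpvi] add [wpei,sxfv] -> 7 lines: vfy kyx uvke zbrt wpei sxfv oqquu
Hunk 5: at line 2 remove [uvke] add [aajno] -> 7 lines: vfy kyx aajno zbrt wpei sxfv oqquu
Hunk 6: at line 1 remove [aajno] add [cpq] -> 7 lines: vfy kyx cpq zbrt wpei sxfv oqquu
Hunk 7: at line 2 remove [cpq,zbrt] add [clyj,gmtua,kyjg] -> 8 lines: vfy kyx clyj gmtua kyjg wpei sxfv oqquu
Final line count: 8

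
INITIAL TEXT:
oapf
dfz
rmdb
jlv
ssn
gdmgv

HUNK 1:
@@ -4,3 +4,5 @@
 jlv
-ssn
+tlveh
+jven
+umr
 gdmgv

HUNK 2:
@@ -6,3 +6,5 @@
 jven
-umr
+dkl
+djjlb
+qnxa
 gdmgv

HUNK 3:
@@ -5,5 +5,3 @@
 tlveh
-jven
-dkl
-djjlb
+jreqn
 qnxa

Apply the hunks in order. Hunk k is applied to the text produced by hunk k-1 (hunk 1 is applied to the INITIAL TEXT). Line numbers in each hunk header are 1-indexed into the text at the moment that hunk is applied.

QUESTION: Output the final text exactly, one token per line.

Hunk 1: at line 4 remove [ssn] add [tlveh,jven,umr] -> 8 lines: oapf dfz rmdb jlv tlveh jven umr gdmgv
Hunk 2: at line 6 remove [umr] add [dkl,djjlb,qnxa] -> 10 lines: oapf dfz rmdb jlv tlveh jven dkl djjlb qnxa gdmgv
Hunk 3: at line 5 remove [jven,dkl,djjlb] add [jreqn] -> 8 lines: oapf dfz rmdb jlv tlveh jreqn qnxa gdmgv

Answer: oapf
dfz
rmdb
jlv
tlveh
jreqn
qnxa
gdmgv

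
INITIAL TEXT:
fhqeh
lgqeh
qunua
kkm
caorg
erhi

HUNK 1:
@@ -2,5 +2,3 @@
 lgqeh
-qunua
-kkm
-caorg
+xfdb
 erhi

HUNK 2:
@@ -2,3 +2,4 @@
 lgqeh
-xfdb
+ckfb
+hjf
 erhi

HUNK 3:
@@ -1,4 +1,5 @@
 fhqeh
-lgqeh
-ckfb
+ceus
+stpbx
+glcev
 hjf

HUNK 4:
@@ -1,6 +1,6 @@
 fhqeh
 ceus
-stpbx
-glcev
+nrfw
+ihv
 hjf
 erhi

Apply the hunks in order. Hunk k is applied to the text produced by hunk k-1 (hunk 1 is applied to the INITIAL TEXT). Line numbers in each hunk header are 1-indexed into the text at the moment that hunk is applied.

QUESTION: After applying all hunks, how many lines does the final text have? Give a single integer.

Hunk 1: at line 2 remove [qunua,kkm,caorg] add [xfdb] -> 4 lines: fhqeh lgqeh xfdb erhi
Hunk 2: at line 2 remove [xfdb] add [ckfb,hjf] -> 5 lines: fhqeh lgqeh ckfb hjf erhi
Hunk 3: at line 1 remove [lgqeh,ckfb] add [ceus,stpbx,glcev] -> 6 lines: fhqeh ceus stpbx glcev hjf erhi
Hunk 4: at line 1 remove [stpbx,glcev] add [nrfw,ihv] -> 6 lines: fhqeh ceus nrfw ihv hjf erhi
Final line count: 6

Answer: 6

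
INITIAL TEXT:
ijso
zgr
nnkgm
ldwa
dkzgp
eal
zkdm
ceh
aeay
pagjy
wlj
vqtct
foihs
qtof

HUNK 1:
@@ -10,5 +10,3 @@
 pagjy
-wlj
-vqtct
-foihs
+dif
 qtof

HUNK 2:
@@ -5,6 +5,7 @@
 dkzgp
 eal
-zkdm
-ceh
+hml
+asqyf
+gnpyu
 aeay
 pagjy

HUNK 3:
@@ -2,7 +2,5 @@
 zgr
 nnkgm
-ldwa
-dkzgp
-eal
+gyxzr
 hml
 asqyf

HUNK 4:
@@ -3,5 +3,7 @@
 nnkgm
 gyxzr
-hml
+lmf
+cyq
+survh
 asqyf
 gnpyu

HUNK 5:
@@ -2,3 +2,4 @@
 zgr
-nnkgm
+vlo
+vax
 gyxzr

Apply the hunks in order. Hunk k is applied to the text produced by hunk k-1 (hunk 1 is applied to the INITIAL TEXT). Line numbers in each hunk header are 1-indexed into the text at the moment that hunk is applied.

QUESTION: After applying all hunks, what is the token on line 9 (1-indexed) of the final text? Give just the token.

Answer: asqyf

Derivation:
Hunk 1: at line 10 remove [wlj,vqtct,foihs] add [dif] -> 12 lines: ijso zgr nnkgm ldwa dkzgp eal zkdm ceh aeay pagjy dif qtof
Hunk 2: at line 5 remove [zkdm,ceh] add [hml,asqyf,gnpyu] -> 13 lines: ijso zgr nnkgm ldwa dkzgp eal hml asqyf gnpyu aeay pagjy dif qtof
Hunk 3: at line 2 remove [ldwa,dkzgp,eal] add [gyxzr] -> 11 lines: ijso zgr nnkgm gyxzr hml asqyf gnpyu aeay pagjy dif qtof
Hunk 4: at line 3 remove [hml] add [lmf,cyq,survh] -> 13 lines: ijso zgr nnkgm gyxzr lmf cyq survh asqyf gnpyu aeay pagjy dif qtof
Hunk 5: at line 2 remove [nnkgm] add [vlo,vax] -> 14 lines: ijso zgr vlo vax gyxzr lmf cyq survh asqyf gnpyu aeay pagjy dif qtof
Final line 9: asqyf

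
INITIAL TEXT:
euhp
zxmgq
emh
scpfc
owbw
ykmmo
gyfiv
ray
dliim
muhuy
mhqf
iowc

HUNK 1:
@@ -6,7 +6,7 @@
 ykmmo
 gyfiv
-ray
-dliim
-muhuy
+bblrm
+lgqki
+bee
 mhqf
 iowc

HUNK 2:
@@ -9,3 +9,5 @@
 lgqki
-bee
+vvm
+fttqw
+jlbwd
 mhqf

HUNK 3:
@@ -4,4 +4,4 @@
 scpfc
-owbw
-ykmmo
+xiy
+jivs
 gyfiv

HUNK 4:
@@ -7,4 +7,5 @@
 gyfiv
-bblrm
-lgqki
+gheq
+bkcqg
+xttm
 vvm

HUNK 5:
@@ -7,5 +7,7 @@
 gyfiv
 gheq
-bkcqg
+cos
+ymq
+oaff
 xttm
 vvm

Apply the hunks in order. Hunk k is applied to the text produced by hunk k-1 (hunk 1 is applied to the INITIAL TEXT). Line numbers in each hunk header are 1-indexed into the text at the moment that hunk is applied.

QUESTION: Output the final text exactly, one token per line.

Hunk 1: at line 6 remove [ray,dliim,muhuy] add [bblrm,lgqki,bee] -> 12 lines: euhp zxmgq emh scpfc owbw ykmmo gyfiv bblrm lgqki bee mhqf iowc
Hunk 2: at line 9 remove [bee] add [vvm,fttqw,jlbwd] -> 14 lines: euhp zxmgq emh scpfc owbw ykmmo gyfiv bblrm lgqki vvm fttqw jlbwd mhqf iowc
Hunk 3: at line 4 remove [owbw,ykmmo] add [xiy,jivs] -> 14 lines: euhp zxmgq emh scpfc xiy jivs gyfiv bblrm lgqki vvm fttqw jlbwd mhqf iowc
Hunk 4: at line 7 remove [bblrm,lgqki] add [gheq,bkcqg,xttm] -> 15 lines: euhp zxmgq emh scpfc xiy jivs gyfiv gheq bkcqg xttm vvm fttqw jlbwd mhqf iowc
Hunk 5: at line 7 remove [bkcqg] add [cos,ymq,oaff] -> 17 lines: euhp zxmgq emh scpfc xiy jivs gyfiv gheq cos ymq oaff xttm vvm fttqw jlbwd mhqf iowc

Answer: euhp
zxmgq
emh
scpfc
xiy
jivs
gyfiv
gheq
cos
ymq
oaff
xttm
vvm
fttqw
jlbwd
mhqf
iowc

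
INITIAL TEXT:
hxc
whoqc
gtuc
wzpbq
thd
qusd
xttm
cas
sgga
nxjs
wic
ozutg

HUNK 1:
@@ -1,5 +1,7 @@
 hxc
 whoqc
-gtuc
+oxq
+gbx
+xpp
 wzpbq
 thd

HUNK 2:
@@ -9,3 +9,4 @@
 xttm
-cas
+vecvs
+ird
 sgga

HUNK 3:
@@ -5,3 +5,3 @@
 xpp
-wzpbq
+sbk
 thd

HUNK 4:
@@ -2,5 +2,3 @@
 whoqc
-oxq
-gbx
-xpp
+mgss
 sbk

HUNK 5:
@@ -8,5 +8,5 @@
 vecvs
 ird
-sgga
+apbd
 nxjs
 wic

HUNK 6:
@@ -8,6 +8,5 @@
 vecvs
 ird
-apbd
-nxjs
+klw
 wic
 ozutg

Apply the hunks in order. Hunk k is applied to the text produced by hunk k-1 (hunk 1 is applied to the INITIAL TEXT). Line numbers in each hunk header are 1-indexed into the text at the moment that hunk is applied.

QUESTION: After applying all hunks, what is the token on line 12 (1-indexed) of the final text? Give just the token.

Hunk 1: at line 1 remove [gtuc] add [oxq,gbx,xpp] -> 14 lines: hxc whoqc oxq gbx xpp wzpbq thd qusd xttm cas sgga nxjs wic ozutg
Hunk 2: at line 9 remove [cas] add [vecvs,ird] -> 15 lines: hxc whoqc oxq gbx xpp wzpbq thd qusd xttm vecvs ird sgga nxjs wic ozutg
Hunk 3: at line 5 remove [wzpbq] add [sbk] -> 15 lines: hxc whoqc oxq gbx xpp sbk thd qusd xttm vecvs ird sgga nxjs wic ozutg
Hunk 4: at line 2 remove [oxq,gbx,xpp] add [mgss] -> 13 lines: hxc whoqc mgss sbk thd qusd xttm vecvs ird sgga nxjs wic ozutg
Hunk 5: at line 8 remove [sgga] add [apbd] -> 13 lines: hxc whoqc mgss sbk thd qusd xttm vecvs ird apbd nxjs wic ozutg
Hunk 6: at line 8 remove [apbd,nxjs] add [klw] -> 12 lines: hxc whoqc mgss sbk thd qusd xttm vecvs ird klw wic ozutg
Final line 12: ozutg

Answer: ozutg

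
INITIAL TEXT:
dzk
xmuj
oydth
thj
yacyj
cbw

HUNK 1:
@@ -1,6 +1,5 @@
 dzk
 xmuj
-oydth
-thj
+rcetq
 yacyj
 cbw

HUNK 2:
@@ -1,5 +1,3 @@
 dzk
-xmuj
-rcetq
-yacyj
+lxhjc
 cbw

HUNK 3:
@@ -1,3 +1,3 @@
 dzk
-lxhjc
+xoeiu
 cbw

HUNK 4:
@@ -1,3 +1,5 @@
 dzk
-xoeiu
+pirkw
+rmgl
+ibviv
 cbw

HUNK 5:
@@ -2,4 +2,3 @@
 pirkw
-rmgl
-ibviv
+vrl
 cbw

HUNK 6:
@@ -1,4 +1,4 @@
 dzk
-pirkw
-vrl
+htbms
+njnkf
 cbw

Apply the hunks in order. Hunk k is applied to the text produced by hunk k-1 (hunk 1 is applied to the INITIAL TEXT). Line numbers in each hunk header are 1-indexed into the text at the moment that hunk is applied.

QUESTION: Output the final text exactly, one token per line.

Hunk 1: at line 1 remove [oydth,thj] add [rcetq] -> 5 lines: dzk xmuj rcetq yacyj cbw
Hunk 2: at line 1 remove [xmuj,rcetq,yacyj] add [lxhjc] -> 3 lines: dzk lxhjc cbw
Hunk 3: at line 1 remove [lxhjc] add [xoeiu] -> 3 lines: dzk xoeiu cbw
Hunk 4: at line 1 remove [xoeiu] add [pirkw,rmgl,ibviv] -> 5 lines: dzk pirkw rmgl ibviv cbw
Hunk 5: at line 2 remove [rmgl,ibviv] add [vrl] -> 4 lines: dzk pirkw vrl cbw
Hunk 6: at line 1 remove [pirkw,vrl] add [htbms,njnkf] -> 4 lines: dzk htbms njnkf cbw

Answer: dzk
htbms
njnkf
cbw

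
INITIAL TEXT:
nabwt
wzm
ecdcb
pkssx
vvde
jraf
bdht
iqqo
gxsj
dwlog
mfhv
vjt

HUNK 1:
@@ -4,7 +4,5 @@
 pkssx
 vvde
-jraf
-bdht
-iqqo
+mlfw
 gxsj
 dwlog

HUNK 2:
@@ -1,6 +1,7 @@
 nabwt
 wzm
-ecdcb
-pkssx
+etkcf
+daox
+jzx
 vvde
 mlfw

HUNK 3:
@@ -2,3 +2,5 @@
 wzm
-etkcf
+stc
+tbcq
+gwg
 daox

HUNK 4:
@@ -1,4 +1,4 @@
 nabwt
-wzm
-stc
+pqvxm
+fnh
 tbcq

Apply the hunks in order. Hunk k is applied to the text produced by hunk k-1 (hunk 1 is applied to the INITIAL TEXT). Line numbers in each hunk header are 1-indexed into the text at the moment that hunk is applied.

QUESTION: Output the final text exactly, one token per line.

Hunk 1: at line 4 remove [jraf,bdht,iqqo] add [mlfw] -> 10 lines: nabwt wzm ecdcb pkssx vvde mlfw gxsj dwlog mfhv vjt
Hunk 2: at line 1 remove [ecdcb,pkssx] add [etkcf,daox,jzx] -> 11 lines: nabwt wzm etkcf daox jzx vvde mlfw gxsj dwlog mfhv vjt
Hunk 3: at line 2 remove [etkcf] add [stc,tbcq,gwg] -> 13 lines: nabwt wzm stc tbcq gwg daox jzx vvde mlfw gxsj dwlog mfhv vjt
Hunk 4: at line 1 remove [wzm,stc] add [pqvxm,fnh] -> 13 lines: nabwt pqvxm fnh tbcq gwg daox jzx vvde mlfw gxsj dwlog mfhv vjt

Answer: nabwt
pqvxm
fnh
tbcq
gwg
daox
jzx
vvde
mlfw
gxsj
dwlog
mfhv
vjt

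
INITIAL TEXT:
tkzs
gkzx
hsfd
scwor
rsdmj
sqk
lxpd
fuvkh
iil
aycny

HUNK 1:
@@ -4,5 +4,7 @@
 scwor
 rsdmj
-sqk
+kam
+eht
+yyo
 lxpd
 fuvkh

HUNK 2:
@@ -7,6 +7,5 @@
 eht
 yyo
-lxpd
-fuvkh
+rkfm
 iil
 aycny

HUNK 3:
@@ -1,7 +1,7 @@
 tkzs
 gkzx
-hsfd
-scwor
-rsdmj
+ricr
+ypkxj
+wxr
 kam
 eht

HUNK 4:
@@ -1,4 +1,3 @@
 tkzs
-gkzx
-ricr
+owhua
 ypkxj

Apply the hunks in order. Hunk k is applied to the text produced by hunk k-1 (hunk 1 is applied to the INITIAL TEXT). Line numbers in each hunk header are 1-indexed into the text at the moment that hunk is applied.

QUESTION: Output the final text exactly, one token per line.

Hunk 1: at line 4 remove [sqk] add [kam,eht,yyo] -> 12 lines: tkzs gkzx hsfd scwor rsdmj kam eht yyo lxpd fuvkh iil aycny
Hunk 2: at line 7 remove [lxpd,fuvkh] add [rkfm] -> 11 lines: tkzs gkzx hsfd scwor rsdmj kam eht yyo rkfm iil aycny
Hunk 3: at line 1 remove [hsfd,scwor,rsdmj] add [ricr,ypkxj,wxr] -> 11 lines: tkzs gkzx ricr ypkxj wxr kam eht yyo rkfm iil aycny
Hunk 4: at line 1 remove [gkzx,ricr] add [owhua] -> 10 lines: tkzs owhua ypkxj wxr kam eht yyo rkfm iil aycny

Answer: tkzs
owhua
ypkxj
wxr
kam
eht
yyo
rkfm
iil
aycny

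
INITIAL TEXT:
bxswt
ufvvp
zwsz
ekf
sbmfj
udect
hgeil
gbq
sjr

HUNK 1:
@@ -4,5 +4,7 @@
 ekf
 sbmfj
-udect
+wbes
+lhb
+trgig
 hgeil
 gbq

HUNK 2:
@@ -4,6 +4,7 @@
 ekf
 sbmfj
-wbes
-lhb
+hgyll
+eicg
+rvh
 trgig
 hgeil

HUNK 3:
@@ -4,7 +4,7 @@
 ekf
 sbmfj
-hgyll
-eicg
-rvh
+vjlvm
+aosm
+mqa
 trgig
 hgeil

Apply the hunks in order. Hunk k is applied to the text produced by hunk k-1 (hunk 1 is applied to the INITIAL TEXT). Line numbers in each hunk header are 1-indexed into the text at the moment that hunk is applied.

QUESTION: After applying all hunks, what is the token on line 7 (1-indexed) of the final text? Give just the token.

Answer: aosm

Derivation:
Hunk 1: at line 4 remove [udect] add [wbes,lhb,trgig] -> 11 lines: bxswt ufvvp zwsz ekf sbmfj wbes lhb trgig hgeil gbq sjr
Hunk 2: at line 4 remove [wbes,lhb] add [hgyll,eicg,rvh] -> 12 lines: bxswt ufvvp zwsz ekf sbmfj hgyll eicg rvh trgig hgeil gbq sjr
Hunk 3: at line 4 remove [hgyll,eicg,rvh] add [vjlvm,aosm,mqa] -> 12 lines: bxswt ufvvp zwsz ekf sbmfj vjlvm aosm mqa trgig hgeil gbq sjr
Final line 7: aosm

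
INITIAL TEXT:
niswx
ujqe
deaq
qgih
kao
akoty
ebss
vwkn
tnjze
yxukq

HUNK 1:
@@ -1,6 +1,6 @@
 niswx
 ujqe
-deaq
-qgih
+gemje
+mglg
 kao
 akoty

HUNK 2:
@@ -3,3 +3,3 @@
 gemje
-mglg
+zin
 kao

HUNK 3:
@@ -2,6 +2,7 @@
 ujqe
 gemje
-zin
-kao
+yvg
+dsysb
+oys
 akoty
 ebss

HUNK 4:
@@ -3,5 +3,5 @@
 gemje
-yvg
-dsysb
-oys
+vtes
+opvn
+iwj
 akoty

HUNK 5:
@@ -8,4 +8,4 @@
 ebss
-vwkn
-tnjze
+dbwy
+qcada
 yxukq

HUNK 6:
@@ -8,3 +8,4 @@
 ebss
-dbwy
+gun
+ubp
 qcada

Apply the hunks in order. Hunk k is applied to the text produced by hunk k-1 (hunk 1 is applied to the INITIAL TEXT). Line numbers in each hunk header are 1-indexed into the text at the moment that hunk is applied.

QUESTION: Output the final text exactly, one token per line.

Answer: niswx
ujqe
gemje
vtes
opvn
iwj
akoty
ebss
gun
ubp
qcada
yxukq

Derivation:
Hunk 1: at line 1 remove [deaq,qgih] add [gemje,mglg] -> 10 lines: niswx ujqe gemje mglg kao akoty ebss vwkn tnjze yxukq
Hunk 2: at line 3 remove [mglg] add [zin] -> 10 lines: niswx ujqe gemje zin kao akoty ebss vwkn tnjze yxukq
Hunk 3: at line 2 remove [zin,kao] add [yvg,dsysb,oys] -> 11 lines: niswx ujqe gemje yvg dsysb oys akoty ebss vwkn tnjze yxukq
Hunk 4: at line 3 remove [yvg,dsysb,oys] add [vtes,opvn,iwj] -> 11 lines: niswx ujqe gemje vtes opvn iwj akoty ebss vwkn tnjze yxukq
Hunk 5: at line 8 remove [vwkn,tnjze] add [dbwy,qcada] -> 11 lines: niswx ujqe gemje vtes opvn iwj akoty ebss dbwy qcada yxukq
Hunk 6: at line 8 remove [dbwy] add [gun,ubp] -> 12 lines: niswx ujqe gemje vtes opvn iwj akoty ebss gun ubp qcada yxukq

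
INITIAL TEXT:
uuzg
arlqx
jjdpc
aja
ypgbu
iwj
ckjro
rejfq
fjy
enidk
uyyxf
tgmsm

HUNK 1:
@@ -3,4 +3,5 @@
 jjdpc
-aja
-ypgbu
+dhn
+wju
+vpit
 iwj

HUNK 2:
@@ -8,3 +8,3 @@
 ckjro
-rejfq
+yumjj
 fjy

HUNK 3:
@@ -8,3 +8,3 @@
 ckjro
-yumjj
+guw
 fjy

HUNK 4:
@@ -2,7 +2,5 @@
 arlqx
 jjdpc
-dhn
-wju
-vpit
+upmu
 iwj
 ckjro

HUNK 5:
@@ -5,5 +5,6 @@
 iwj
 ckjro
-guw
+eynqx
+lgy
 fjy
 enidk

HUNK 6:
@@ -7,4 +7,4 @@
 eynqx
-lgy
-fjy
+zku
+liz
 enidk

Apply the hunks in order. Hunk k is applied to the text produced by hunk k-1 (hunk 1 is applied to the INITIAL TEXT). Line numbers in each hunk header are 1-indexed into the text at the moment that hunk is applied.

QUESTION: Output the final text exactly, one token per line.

Answer: uuzg
arlqx
jjdpc
upmu
iwj
ckjro
eynqx
zku
liz
enidk
uyyxf
tgmsm

Derivation:
Hunk 1: at line 3 remove [aja,ypgbu] add [dhn,wju,vpit] -> 13 lines: uuzg arlqx jjdpc dhn wju vpit iwj ckjro rejfq fjy enidk uyyxf tgmsm
Hunk 2: at line 8 remove [rejfq] add [yumjj] -> 13 lines: uuzg arlqx jjdpc dhn wju vpit iwj ckjro yumjj fjy enidk uyyxf tgmsm
Hunk 3: at line 8 remove [yumjj] add [guw] -> 13 lines: uuzg arlqx jjdpc dhn wju vpit iwj ckjro guw fjy enidk uyyxf tgmsm
Hunk 4: at line 2 remove [dhn,wju,vpit] add [upmu] -> 11 lines: uuzg arlqx jjdpc upmu iwj ckjro guw fjy enidk uyyxf tgmsm
Hunk 5: at line 5 remove [guw] add [eynqx,lgy] -> 12 lines: uuzg arlqx jjdpc upmu iwj ckjro eynqx lgy fjy enidk uyyxf tgmsm
Hunk 6: at line 7 remove [lgy,fjy] add [zku,liz] -> 12 lines: uuzg arlqx jjdpc upmu iwj ckjro eynqx zku liz enidk uyyxf tgmsm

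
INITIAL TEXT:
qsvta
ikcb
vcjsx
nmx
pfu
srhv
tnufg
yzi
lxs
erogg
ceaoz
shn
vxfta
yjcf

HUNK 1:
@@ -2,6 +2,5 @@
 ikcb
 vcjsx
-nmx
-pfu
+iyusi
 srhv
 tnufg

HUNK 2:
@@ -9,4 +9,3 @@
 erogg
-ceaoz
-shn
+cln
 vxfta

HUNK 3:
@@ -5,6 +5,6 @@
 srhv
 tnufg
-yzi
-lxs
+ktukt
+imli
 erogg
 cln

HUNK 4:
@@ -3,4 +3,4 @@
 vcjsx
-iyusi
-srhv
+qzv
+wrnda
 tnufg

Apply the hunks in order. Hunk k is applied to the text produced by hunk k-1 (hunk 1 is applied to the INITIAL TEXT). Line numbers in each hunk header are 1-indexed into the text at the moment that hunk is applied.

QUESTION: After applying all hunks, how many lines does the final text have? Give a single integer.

Hunk 1: at line 2 remove [nmx,pfu] add [iyusi] -> 13 lines: qsvta ikcb vcjsx iyusi srhv tnufg yzi lxs erogg ceaoz shn vxfta yjcf
Hunk 2: at line 9 remove [ceaoz,shn] add [cln] -> 12 lines: qsvta ikcb vcjsx iyusi srhv tnufg yzi lxs erogg cln vxfta yjcf
Hunk 3: at line 5 remove [yzi,lxs] add [ktukt,imli] -> 12 lines: qsvta ikcb vcjsx iyusi srhv tnufg ktukt imli erogg cln vxfta yjcf
Hunk 4: at line 3 remove [iyusi,srhv] add [qzv,wrnda] -> 12 lines: qsvta ikcb vcjsx qzv wrnda tnufg ktukt imli erogg cln vxfta yjcf
Final line count: 12

Answer: 12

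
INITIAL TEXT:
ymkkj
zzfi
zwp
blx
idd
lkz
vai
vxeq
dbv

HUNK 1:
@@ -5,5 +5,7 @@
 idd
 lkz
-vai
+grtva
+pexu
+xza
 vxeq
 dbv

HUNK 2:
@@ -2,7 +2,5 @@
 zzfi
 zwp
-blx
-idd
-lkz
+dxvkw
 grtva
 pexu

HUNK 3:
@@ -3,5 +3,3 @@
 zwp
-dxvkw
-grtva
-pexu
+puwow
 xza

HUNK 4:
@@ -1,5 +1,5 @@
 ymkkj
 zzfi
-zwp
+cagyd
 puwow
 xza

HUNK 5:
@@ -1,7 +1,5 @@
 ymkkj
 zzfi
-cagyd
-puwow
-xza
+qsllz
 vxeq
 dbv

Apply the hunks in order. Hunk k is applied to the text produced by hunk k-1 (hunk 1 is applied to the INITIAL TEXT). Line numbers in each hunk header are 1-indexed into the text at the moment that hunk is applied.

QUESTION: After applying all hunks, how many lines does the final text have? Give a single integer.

Answer: 5

Derivation:
Hunk 1: at line 5 remove [vai] add [grtva,pexu,xza] -> 11 lines: ymkkj zzfi zwp blx idd lkz grtva pexu xza vxeq dbv
Hunk 2: at line 2 remove [blx,idd,lkz] add [dxvkw] -> 9 lines: ymkkj zzfi zwp dxvkw grtva pexu xza vxeq dbv
Hunk 3: at line 3 remove [dxvkw,grtva,pexu] add [puwow] -> 7 lines: ymkkj zzfi zwp puwow xza vxeq dbv
Hunk 4: at line 1 remove [zwp] add [cagyd] -> 7 lines: ymkkj zzfi cagyd puwow xza vxeq dbv
Hunk 5: at line 1 remove [cagyd,puwow,xza] add [qsllz] -> 5 lines: ymkkj zzfi qsllz vxeq dbv
Final line count: 5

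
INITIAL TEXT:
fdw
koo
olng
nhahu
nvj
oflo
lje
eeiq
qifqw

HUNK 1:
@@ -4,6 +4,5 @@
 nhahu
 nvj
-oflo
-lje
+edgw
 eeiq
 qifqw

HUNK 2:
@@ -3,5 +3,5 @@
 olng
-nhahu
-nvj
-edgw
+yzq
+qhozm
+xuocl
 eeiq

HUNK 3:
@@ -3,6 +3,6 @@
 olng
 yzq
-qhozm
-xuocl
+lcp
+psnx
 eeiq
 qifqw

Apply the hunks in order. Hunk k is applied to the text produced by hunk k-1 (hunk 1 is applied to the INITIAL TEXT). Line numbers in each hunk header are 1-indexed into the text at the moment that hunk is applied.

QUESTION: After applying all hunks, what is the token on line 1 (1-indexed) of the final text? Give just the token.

Answer: fdw

Derivation:
Hunk 1: at line 4 remove [oflo,lje] add [edgw] -> 8 lines: fdw koo olng nhahu nvj edgw eeiq qifqw
Hunk 2: at line 3 remove [nhahu,nvj,edgw] add [yzq,qhozm,xuocl] -> 8 lines: fdw koo olng yzq qhozm xuocl eeiq qifqw
Hunk 3: at line 3 remove [qhozm,xuocl] add [lcp,psnx] -> 8 lines: fdw koo olng yzq lcp psnx eeiq qifqw
Final line 1: fdw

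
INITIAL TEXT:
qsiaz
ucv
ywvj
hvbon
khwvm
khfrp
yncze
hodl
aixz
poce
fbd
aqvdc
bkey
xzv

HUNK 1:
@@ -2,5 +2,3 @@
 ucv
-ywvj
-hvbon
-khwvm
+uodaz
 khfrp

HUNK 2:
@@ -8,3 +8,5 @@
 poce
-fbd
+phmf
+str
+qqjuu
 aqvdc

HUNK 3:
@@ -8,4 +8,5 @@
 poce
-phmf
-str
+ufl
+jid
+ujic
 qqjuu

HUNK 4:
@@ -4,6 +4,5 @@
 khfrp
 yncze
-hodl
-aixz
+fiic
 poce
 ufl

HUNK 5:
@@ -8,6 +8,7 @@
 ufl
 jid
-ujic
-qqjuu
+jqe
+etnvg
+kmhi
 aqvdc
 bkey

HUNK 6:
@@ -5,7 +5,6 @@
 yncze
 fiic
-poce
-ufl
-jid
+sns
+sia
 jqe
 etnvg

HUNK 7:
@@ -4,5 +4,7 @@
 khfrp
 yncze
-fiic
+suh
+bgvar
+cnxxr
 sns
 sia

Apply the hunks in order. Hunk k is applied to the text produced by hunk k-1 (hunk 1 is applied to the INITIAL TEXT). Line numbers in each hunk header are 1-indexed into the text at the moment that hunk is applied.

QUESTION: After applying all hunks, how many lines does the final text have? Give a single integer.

Answer: 16

Derivation:
Hunk 1: at line 2 remove [ywvj,hvbon,khwvm] add [uodaz] -> 12 lines: qsiaz ucv uodaz khfrp yncze hodl aixz poce fbd aqvdc bkey xzv
Hunk 2: at line 8 remove [fbd] add [phmf,str,qqjuu] -> 14 lines: qsiaz ucv uodaz khfrp yncze hodl aixz poce phmf str qqjuu aqvdc bkey xzv
Hunk 3: at line 8 remove [phmf,str] add [ufl,jid,ujic] -> 15 lines: qsiaz ucv uodaz khfrp yncze hodl aixz poce ufl jid ujic qqjuu aqvdc bkey xzv
Hunk 4: at line 4 remove [hodl,aixz] add [fiic] -> 14 lines: qsiaz ucv uodaz khfrp yncze fiic poce ufl jid ujic qqjuu aqvdc bkey xzv
Hunk 5: at line 8 remove [ujic,qqjuu] add [jqe,etnvg,kmhi] -> 15 lines: qsiaz ucv uodaz khfrp yncze fiic poce ufl jid jqe etnvg kmhi aqvdc bkey xzv
Hunk 6: at line 5 remove [poce,ufl,jid] add [sns,sia] -> 14 lines: qsiaz ucv uodaz khfrp yncze fiic sns sia jqe etnvg kmhi aqvdc bkey xzv
Hunk 7: at line 4 remove [fiic] add [suh,bgvar,cnxxr] -> 16 lines: qsiaz ucv uodaz khfrp yncze suh bgvar cnxxr sns sia jqe etnvg kmhi aqvdc bkey xzv
Final line count: 16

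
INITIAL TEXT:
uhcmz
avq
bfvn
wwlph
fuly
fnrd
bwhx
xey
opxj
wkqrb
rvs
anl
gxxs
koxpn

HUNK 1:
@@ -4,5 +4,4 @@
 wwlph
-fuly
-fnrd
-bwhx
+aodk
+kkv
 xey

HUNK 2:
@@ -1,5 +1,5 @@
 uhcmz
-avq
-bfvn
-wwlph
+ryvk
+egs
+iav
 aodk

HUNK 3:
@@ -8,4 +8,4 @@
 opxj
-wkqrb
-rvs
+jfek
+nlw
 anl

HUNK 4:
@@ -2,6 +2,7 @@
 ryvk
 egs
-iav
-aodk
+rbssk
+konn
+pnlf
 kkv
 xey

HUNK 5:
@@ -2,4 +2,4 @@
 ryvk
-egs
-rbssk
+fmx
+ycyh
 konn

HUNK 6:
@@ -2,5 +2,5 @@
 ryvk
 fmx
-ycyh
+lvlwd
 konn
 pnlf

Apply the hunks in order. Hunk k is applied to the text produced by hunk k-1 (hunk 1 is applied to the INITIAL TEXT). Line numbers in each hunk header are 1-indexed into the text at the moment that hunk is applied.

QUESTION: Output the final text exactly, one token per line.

Hunk 1: at line 4 remove [fuly,fnrd,bwhx] add [aodk,kkv] -> 13 lines: uhcmz avq bfvn wwlph aodk kkv xey opxj wkqrb rvs anl gxxs koxpn
Hunk 2: at line 1 remove [avq,bfvn,wwlph] add [ryvk,egs,iav] -> 13 lines: uhcmz ryvk egs iav aodk kkv xey opxj wkqrb rvs anl gxxs koxpn
Hunk 3: at line 8 remove [wkqrb,rvs] add [jfek,nlw] -> 13 lines: uhcmz ryvk egs iav aodk kkv xey opxj jfek nlw anl gxxs koxpn
Hunk 4: at line 2 remove [iav,aodk] add [rbssk,konn,pnlf] -> 14 lines: uhcmz ryvk egs rbssk konn pnlf kkv xey opxj jfek nlw anl gxxs koxpn
Hunk 5: at line 2 remove [egs,rbssk] add [fmx,ycyh] -> 14 lines: uhcmz ryvk fmx ycyh konn pnlf kkv xey opxj jfek nlw anl gxxs koxpn
Hunk 6: at line 2 remove [ycyh] add [lvlwd] -> 14 lines: uhcmz ryvk fmx lvlwd konn pnlf kkv xey opxj jfek nlw anl gxxs koxpn

Answer: uhcmz
ryvk
fmx
lvlwd
konn
pnlf
kkv
xey
opxj
jfek
nlw
anl
gxxs
koxpn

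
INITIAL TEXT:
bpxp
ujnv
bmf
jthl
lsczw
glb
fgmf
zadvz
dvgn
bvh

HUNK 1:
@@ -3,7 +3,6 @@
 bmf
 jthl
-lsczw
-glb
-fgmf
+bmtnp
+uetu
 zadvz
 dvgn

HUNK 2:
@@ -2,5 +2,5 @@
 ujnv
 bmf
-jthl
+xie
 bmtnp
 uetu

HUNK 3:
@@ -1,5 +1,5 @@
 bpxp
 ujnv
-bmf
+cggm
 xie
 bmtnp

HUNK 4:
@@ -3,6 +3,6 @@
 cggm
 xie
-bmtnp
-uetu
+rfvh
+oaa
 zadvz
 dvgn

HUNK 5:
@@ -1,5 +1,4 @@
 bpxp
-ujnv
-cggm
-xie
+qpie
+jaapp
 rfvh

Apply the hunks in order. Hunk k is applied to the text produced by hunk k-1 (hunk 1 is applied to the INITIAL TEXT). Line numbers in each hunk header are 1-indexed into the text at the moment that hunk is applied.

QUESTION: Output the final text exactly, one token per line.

Answer: bpxp
qpie
jaapp
rfvh
oaa
zadvz
dvgn
bvh

Derivation:
Hunk 1: at line 3 remove [lsczw,glb,fgmf] add [bmtnp,uetu] -> 9 lines: bpxp ujnv bmf jthl bmtnp uetu zadvz dvgn bvh
Hunk 2: at line 2 remove [jthl] add [xie] -> 9 lines: bpxp ujnv bmf xie bmtnp uetu zadvz dvgn bvh
Hunk 3: at line 1 remove [bmf] add [cggm] -> 9 lines: bpxp ujnv cggm xie bmtnp uetu zadvz dvgn bvh
Hunk 4: at line 3 remove [bmtnp,uetu] add [rfvh,oaa] -> 9 lines: bpxp ujnv cggm xie rfvh oaa zadvz dvgn bvh
Hunk 5: at line 1 remove [ujnv,cggm,xie] add [qpie,jaapp] -> 8 lines: bpxp qpie jaapp rfvh oaa zadvz dvgn bvh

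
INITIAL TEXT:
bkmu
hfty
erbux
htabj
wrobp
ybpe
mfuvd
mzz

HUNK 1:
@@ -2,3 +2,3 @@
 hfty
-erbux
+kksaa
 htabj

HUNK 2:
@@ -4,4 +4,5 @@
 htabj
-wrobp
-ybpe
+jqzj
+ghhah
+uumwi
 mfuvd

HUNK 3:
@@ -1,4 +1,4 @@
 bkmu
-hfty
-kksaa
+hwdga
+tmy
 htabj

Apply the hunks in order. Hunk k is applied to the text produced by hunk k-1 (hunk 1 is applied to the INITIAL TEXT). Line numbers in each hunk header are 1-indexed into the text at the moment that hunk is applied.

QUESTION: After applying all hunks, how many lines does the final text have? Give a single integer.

Hunk 1: at line 2 remove [erbux] add [kksaa] -> 8 lines: bkmu hfty kksaa htabj wrobp ybpe mfuvd mzz
Hunk 2: at line 4 remove [wrobp,ybpe] add [jqzj,ghhah,uumwi] -> 9 lines: bkmu hfty kksaa htabj jqzj ghhah uumwi mfuvd mzz
Hunk 3: at line 1 remove [hfty,kksaa] add [hwdga,tmy] -> 9 lines: bkmu hwdga tmy htabj jqzj ghhah uumwi mfuvd mzz
Final line count: 9

Answer: 9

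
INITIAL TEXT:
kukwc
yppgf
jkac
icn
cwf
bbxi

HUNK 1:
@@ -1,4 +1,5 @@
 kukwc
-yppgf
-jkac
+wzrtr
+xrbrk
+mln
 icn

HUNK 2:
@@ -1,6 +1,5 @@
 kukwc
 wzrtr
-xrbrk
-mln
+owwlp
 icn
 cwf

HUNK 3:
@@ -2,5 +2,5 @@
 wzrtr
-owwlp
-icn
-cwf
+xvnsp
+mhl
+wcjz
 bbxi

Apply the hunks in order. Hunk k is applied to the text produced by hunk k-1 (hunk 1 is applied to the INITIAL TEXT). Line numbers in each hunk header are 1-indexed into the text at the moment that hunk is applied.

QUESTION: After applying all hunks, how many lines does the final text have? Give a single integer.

Hunk 1: at line 1 remove [yppgf,jkac] add [wzrtr,xrbrk,mln] -> 7 lines: kukwc wzrtr xrbrk mln icn cwf bbxi
Hunk 2: at line 1 remove [xrbrk,mln] add [owwlp] -> 6 lines: kukwc wzrtr owwlp icn cwf bbxi
Hunk 3: at line 2 remove [owwlp,icn,cwf] add [xvnsp,mhl,wcjz] -> 6 lines: kukwc wzrtr xvnsp mhl wcjz bbxi
Final line count: 6

Answer: 6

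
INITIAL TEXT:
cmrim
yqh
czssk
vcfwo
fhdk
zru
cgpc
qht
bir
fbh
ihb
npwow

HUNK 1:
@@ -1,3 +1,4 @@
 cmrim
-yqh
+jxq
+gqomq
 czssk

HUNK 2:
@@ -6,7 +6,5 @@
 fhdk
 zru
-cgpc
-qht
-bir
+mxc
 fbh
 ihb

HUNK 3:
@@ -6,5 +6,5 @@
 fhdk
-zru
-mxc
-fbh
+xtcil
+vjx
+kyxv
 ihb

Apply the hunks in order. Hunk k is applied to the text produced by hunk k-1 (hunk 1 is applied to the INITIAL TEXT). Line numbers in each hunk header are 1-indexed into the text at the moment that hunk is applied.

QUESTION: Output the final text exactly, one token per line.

Hunk 1: at line 1 remove [yqh] add [jxq,gqomq] -> 13 lines: cmrim jxq gqomq czssk vcfwo fhdk zru cgpc qht bir fbh ihb npwow
Hunk 2: at line 6 remove [cgpc,qht,bir] add [mxc] -> 11 lines: cmrim jxq gqomq czssk vcfwo fhdk zru mxc fbh ihb npwow
Hunk 3: at line 6 remove [zru,mxc,fbh] add [xtcil,vjx,kyxv] -> 11 lines: cmrim jxq gqomq czssk vcfwo fhdk xtcil vjx kyxv ihb npwow

Answer: cmrim
jxq
gqomq
czssk
vcfwo
fhdk
xtcil
vjx
kyxv
ihb
npwow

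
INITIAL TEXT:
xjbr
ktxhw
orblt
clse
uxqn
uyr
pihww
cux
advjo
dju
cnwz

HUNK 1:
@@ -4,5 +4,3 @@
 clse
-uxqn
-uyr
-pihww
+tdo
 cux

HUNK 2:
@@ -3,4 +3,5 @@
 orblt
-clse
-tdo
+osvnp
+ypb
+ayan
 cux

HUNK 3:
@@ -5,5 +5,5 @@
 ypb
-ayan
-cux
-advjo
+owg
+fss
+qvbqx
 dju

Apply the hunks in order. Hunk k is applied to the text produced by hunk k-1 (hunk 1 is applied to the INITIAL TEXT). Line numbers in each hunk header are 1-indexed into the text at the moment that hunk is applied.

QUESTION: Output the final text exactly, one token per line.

Hunk 1: at line 4 remove [uxqn,uyr,pihww] add [tdo] -> 9 lines: xjbr ktxhw orblt clse tdo cux advjo dju cnwz
Hunk 2: at line 3 remove [clse,tdo] add [osvnp,ypb,ayan] -> 10 lines: xjbr ktxhw orblt osvnp ypb ayan cux advjo dju cnwz
Hunk 3: at line 5 remove [ayan,cux,advjo] add [owg,fss,qvbqx] -> 10 lines: xjbr ktxhw orblt osvnp ypb owg fss qvbqx dju cnwz

Answer: xjbr
ktxhw
orblt
osvnp
ypb
owg
fss
qvbqx
dju
cnwz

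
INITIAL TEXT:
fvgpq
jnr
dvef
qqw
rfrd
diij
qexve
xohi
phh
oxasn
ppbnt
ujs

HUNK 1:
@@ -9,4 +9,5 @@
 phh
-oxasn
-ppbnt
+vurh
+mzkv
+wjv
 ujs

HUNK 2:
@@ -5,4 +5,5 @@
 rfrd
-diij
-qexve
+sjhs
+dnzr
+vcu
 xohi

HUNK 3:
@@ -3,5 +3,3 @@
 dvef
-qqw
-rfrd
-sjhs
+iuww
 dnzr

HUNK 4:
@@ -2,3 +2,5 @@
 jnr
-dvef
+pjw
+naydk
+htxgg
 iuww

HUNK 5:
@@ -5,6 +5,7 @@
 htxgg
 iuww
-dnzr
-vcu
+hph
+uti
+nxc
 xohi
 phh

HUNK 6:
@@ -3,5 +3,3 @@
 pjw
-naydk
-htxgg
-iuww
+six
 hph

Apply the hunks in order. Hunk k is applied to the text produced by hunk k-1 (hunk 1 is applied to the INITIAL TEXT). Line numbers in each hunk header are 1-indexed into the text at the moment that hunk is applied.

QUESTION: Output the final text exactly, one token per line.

Hunk 1: at line 9 remove [oxasn,ppbnt] add [vurh,mzkv,wjv] -> 13 lines: fvgpq jnr dvef qqw rfrd diij qexve xohi phh vurh mzkv wjv ujs
Hunk 2: at line 5 remove [diij,qexve] add [sjhs,dnzr,vcu] -> 14 lines: fvgpq jnr dvef qqw rfrd sjhs dnzr vcu xohi phh vurh mzkv wjv ujs
Hunk 3: at line 3 remove [qqw,rfrd,sjhs] add [iuww] -> 12 lines: fvgpq jnr dvef iuww dnzr vcu xohi phh vurh mzkv wjv ujs
Hunk 4: at line 2 remove [dvef] add [pjw,naydk,htxgg] -> 14 lines: fvgpq jnr pjw naydk htxgg iuww dnzr vcu xohi phh vurh mzkv wjv ujs
Hunk 5: at line 5 remove [dnzr,vcu] add [hph,uti,nxc] -> 15 lines: fvgpq jnr pjw naydk htxgg iuww hph uti nxc xohi phh vurh mzkv wjv ujs
Hunk 6: at line 3 remove [naydk,htxgg,iuww] add [six] -> 13 lines: fvgpq jnr pjw six hph uti nxc xohi phh vurh mzkv wjv ujs

Answer: fvgpq
jnr
pjw
six
hph
uti
nxc
xohi
phh
vurh
mzkv
wjv
ujs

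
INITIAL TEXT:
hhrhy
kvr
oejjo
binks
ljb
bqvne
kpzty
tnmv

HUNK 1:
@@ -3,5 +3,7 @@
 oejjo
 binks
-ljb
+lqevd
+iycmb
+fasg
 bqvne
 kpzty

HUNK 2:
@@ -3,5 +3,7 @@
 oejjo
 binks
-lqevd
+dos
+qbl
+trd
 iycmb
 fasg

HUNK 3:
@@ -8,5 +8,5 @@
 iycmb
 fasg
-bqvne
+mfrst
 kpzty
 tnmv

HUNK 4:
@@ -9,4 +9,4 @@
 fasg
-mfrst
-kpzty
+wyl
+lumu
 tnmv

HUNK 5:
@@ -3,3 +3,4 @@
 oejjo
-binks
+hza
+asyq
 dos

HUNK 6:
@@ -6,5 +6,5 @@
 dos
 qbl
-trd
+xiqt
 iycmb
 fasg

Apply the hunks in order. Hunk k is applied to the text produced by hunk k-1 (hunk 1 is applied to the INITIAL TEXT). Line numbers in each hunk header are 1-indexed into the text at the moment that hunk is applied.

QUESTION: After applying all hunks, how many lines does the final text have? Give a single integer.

Hunk 1: at line 3 remove [ljb] add [lqevd,iycmb,fasg] -> 10 lines: hhrhy kvr oejjo binks lqevd iycmb fasg bqvne kpzty tnmv
Hunk 2: at line 3 remove [lqevd] add [dos,qbl,trd] -> 12 lines: hhrhy kvr oejjo binks dos qbl trd iycmb fasg bqvne kpzty tnmv
Hunk 3: at line 8 remove [bqvne] add [mfrst] -> 12 lines: hhrhy kvr oejjo binks dos qbl trd iycmb fasg mfrst kpzty tnmv
Hunk 4: at line 9 remove [mfrst,kpzty] add [wyl,lumu] -> 12 lines: hhrhy kvr oejjo binks dos qbl trd iycmb fasg wyl lumu tnmv
Hunk 5: at line 3 remove [binks] add [hza,asyq] -> 13 lines: hhrhy kvr oejjo hza asyq dos qbl trd iycmb fasg wyl lumu tnmv
Hunk 6: at line 6 remove [trd] add [xiqt] -> 13 lines: hhrhy kvr oejjo hza asyq dos qbl xiqt iycmb fasg wyl lumu tnmv
Final line count: 13

Answer: 13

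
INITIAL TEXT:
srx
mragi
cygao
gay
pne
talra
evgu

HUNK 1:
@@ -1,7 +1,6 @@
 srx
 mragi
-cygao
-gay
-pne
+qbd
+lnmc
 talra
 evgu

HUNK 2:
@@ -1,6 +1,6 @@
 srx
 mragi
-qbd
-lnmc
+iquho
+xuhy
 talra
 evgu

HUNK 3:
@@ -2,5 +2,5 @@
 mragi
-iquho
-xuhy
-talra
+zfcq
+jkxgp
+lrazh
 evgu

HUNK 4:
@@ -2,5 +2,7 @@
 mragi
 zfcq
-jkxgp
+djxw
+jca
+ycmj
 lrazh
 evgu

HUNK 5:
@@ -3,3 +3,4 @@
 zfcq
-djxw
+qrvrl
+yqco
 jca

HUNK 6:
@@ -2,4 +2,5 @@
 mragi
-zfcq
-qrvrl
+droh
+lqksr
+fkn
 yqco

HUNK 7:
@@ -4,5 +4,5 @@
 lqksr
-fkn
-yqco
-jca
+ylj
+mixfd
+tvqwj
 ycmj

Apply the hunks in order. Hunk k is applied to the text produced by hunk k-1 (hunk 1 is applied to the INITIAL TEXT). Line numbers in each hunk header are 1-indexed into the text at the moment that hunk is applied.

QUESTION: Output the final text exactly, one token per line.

Hunk 1: at line 1 remove [cygao,gay,pne] add [qbd,lnmc] -> 6 lines: srx mragi qbd lnmc talra evgu
Hunk 2: at line 1 remove [qbd,lnmc] add [iquho,xuhy] -> 6 lines: srx mragi iquho xuhy talra evgu
Hunk 3: at line 2 remove [iquho,xuhy,talra] add [zfcq,jkxgp,lrazh] -> 6 lines: srx mragi zfcq jkxgp lrazh evgu
Hunk 4: at line 2 remove [jkxgp] add [djxw,jca,ycmj] -> 8 lines: srx mragi zfcq djxw jca ycmj lrazh evgu
Hunk 5: at line 3 remove [djxw] add [qrvrl,yqco] -> 9 lines: srx mragi zfcq qrvrl yqco jca ycmj lrazh evgu
Hunk 6: at line 2 remove [zfcq,qrvrl] add [droh,lqksr,fkn] -> 10 lines: srx mragi droh lqksr fkn yqco jca ycmj lrazh evgu
Hunk 7: at line 4 remove [fkn,yqco,jca] add [ylj,mixfd,tvqwj] -> 10 lines: srx mragi droh lqksr ylj mixfd tvqwj ycmj lrazh evgu

Answer: srx
mragi
droh
lqksr
ylj
mixfd
tvqwj
ycmj
lrazh
evgu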